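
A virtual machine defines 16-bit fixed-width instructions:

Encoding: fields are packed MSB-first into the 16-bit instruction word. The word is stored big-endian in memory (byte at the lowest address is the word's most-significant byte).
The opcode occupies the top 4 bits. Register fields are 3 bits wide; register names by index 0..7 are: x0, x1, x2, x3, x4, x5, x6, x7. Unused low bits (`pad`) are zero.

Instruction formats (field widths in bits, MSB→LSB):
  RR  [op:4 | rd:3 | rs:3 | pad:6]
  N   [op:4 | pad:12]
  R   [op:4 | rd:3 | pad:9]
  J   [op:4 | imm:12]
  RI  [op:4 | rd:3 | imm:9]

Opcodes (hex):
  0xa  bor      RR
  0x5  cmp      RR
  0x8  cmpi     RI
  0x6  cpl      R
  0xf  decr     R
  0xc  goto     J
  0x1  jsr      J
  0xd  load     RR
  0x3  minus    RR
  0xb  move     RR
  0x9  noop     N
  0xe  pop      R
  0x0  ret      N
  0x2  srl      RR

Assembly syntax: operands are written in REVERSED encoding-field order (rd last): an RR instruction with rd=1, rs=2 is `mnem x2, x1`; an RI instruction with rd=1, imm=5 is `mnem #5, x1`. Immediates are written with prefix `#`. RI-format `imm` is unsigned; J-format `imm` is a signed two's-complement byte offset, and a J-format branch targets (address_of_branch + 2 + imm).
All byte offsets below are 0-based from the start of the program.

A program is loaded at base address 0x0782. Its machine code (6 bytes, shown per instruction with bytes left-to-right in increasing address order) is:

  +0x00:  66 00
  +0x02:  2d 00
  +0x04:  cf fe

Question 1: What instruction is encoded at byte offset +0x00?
[00] 66 00 → 0x6600
  top 4b → 0x6 → cpl [R]
  [11:9] rd=3 = x3

cpl x3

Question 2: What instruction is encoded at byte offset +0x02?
srl x4, x6

@+02  big-endian(2d 00) = 0x2d00
  opcode bits[15:12]=0x2: srl/RR
  [11:9] rd=6 = x6
  [8:6] rs=4 = x4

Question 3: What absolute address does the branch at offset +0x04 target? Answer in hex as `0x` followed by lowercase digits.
0x0786

+0x04: cf fe ⇒ word 0xcffe (big)
  op=0xcffe>>12=0xc ⇒ goto (J)
  imm: (w>>0)&0xfff=0xffe (s12→-2) → #-2
  target = base 0x0782 + off 0x04 + 2 + imm -2 = 0x0786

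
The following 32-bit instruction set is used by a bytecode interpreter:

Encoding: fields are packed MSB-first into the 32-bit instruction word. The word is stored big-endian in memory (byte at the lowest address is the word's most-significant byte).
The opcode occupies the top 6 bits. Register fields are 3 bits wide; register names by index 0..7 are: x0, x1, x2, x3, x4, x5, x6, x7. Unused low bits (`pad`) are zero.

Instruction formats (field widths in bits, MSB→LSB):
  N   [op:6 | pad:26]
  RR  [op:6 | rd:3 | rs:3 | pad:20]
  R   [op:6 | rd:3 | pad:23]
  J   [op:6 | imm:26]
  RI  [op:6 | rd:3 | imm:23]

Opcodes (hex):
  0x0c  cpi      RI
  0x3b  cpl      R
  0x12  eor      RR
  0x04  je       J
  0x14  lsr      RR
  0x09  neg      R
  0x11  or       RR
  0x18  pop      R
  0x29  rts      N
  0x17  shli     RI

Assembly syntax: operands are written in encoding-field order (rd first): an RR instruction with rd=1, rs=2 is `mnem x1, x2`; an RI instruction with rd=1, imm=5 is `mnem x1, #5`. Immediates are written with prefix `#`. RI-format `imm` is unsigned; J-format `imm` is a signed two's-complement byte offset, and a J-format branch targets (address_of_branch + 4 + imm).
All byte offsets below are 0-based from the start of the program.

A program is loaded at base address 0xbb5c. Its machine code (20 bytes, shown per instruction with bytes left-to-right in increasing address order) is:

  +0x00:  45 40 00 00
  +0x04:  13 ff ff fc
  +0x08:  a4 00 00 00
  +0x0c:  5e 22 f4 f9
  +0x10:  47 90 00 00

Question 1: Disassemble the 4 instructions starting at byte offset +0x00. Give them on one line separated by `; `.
or x2, x4; je #-4; rts; shli x4, #2290937

+0x00: 45 40 00 00 ⇒ word 0x45400000 (big)
  top 6b → 0x11 → or [RR]
  [25:23] rd=2 = x2
  [22:20] rs=4 = x4
+0x04: 13 ff ff fc ⇒ word 0x13fffffc (big)
  top 6b → 0x4 → je [J]
  [25:0] imm=67108860 (s26→-4) = #-4
+0x08: a4 00 00 00 ⇒ word 0xa4000000 (big)
  top 6b → 0x29 → rts [N]
+0x0c: 5e 22 f4 f9 ⇒ word 0x5e22f4f9 (big)
  top 6b → 0x17 → shli [RI]
  [25:23] rd=4 = x4
  [22:0] imm=2290937 = #2290937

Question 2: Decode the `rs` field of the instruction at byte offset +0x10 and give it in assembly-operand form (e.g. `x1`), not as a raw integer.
x1

[10] 47 90 00 00 → 0x47900000
  op=0x47900000>>26=0x11 ⇒ or (RR)
  rd@[25:23]=0x7 ⇒ x7
  rs@[22:20]=0x1 ⇒ x1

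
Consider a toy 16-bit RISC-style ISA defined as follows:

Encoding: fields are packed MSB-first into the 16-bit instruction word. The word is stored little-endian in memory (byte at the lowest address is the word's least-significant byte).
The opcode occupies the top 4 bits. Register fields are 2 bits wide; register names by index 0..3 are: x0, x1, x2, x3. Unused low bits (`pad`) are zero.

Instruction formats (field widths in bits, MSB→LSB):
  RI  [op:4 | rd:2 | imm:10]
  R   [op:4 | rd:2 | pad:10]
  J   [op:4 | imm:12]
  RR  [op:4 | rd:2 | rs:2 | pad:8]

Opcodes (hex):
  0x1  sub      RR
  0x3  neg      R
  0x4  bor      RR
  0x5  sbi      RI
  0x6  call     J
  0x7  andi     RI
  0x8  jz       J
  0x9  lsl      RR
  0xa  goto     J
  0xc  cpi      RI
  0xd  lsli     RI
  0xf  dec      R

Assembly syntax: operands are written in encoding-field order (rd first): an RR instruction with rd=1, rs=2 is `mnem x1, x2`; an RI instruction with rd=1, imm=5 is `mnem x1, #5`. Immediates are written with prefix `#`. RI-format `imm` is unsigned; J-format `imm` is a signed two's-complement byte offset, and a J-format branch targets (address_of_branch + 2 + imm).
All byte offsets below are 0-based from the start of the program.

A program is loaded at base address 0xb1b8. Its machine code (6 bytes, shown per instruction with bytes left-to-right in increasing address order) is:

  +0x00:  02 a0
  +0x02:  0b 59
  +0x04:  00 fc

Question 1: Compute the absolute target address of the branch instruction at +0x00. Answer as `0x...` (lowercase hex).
+0x00: 02 a0 ⇒ word 0xa002 (little)
  op=0xa002>>12=0xa ⇒ goto (J)
  imm: (w>>0)&0xfff=0x2 → #2
  target = base 0xb1b8 + off 0x00 + 2 + imm 2 = 0xb1bc

0xb1bc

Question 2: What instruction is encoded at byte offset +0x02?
sbi x2, #267

@+02  little-endian(0b 59) = 0x590b
  op=0x590b>>12=0x5 ⇒ sbi (RI)
  [11:10] rd=2 = x2
  [9:0] imm=267 = #267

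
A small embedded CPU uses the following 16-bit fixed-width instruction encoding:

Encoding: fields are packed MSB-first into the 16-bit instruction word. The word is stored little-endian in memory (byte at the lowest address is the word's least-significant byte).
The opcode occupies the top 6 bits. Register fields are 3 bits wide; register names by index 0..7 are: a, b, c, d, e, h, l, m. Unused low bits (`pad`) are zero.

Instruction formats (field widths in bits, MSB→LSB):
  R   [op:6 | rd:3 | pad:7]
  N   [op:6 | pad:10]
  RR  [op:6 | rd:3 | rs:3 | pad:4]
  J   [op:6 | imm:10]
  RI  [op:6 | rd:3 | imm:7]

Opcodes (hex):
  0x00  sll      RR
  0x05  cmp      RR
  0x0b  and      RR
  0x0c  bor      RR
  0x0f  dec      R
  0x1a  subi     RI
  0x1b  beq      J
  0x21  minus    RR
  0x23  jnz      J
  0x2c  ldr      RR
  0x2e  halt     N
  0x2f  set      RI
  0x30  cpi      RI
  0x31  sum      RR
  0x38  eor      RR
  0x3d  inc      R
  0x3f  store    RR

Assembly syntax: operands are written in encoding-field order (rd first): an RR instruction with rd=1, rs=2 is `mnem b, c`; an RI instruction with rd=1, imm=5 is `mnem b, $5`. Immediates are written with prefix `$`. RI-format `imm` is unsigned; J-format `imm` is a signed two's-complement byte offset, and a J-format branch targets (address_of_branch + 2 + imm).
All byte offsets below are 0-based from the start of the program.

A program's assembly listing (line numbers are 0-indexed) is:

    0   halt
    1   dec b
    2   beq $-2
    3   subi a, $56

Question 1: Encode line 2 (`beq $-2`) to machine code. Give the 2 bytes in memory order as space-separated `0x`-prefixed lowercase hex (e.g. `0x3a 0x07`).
line 2 (beq): pack op=0x1b:6|imm=-2:10 = 0x6ffe; little→ fe 6f

0xfe 0x6f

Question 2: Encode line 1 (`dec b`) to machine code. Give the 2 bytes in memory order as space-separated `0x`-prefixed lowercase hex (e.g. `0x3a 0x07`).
0x80 0x3c

line 1 (dec): pack op=0xf:6|rd=1:3|pad=0:7 = 0x3c80; little→ 80 3c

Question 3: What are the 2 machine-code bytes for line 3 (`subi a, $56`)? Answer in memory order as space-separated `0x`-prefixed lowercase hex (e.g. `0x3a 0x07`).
line 3 (subi): pack op=0x1a:6|rd=0:3|imm=56:7 = 0x6838; little→ 38 68

0x38 0x68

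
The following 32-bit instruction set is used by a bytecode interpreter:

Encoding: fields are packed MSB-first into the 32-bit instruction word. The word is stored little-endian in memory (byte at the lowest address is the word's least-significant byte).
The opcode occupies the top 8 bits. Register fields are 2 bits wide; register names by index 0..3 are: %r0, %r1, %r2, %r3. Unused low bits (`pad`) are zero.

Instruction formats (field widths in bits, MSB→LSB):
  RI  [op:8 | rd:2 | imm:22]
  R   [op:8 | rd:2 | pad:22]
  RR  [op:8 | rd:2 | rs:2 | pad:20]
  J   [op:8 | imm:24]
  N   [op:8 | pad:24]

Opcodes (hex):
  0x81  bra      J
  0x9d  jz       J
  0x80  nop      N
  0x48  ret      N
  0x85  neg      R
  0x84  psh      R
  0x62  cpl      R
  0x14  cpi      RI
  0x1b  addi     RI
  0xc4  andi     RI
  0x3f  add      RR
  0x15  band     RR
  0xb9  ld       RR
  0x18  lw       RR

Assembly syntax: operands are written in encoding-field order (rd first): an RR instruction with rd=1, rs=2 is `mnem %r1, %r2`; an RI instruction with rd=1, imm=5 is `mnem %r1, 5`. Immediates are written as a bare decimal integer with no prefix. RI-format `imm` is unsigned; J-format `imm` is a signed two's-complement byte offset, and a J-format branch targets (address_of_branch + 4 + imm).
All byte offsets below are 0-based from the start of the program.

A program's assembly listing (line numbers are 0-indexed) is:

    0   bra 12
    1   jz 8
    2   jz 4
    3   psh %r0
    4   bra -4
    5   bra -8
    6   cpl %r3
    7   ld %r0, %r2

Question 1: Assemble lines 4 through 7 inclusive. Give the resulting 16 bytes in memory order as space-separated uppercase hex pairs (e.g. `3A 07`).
line 4 (bra): pack op=0x81:8|imm=-4:24 = 0x81fffffc; little→ fc ff ff 81
line 5 (bra): pack op=0x81:8|imm=-8:24 = 0x81fffff8; little→ f8 ff ff 81
line 6 (cpl): pack op=0x62:8|rd=3:2|pad=0:22 = 0x62c00000; little→ 00 00 c0 62
line 7 (ld): pack op=0xb9:8|rd=0:2|rs=2:2|pad=0:20 = 0xb9200000; little→ 00 00 20 b9

FC FF FF 81 F8 FF FF 81 00 00 C0 62 00 00 20 B9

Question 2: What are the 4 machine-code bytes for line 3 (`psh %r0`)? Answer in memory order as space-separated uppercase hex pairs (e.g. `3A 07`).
line 3 (psh): pack op=0x84:8|rd=0:2|pad=0:22 = 0x84000000; little→ 00 00 00 84

00 00 00 84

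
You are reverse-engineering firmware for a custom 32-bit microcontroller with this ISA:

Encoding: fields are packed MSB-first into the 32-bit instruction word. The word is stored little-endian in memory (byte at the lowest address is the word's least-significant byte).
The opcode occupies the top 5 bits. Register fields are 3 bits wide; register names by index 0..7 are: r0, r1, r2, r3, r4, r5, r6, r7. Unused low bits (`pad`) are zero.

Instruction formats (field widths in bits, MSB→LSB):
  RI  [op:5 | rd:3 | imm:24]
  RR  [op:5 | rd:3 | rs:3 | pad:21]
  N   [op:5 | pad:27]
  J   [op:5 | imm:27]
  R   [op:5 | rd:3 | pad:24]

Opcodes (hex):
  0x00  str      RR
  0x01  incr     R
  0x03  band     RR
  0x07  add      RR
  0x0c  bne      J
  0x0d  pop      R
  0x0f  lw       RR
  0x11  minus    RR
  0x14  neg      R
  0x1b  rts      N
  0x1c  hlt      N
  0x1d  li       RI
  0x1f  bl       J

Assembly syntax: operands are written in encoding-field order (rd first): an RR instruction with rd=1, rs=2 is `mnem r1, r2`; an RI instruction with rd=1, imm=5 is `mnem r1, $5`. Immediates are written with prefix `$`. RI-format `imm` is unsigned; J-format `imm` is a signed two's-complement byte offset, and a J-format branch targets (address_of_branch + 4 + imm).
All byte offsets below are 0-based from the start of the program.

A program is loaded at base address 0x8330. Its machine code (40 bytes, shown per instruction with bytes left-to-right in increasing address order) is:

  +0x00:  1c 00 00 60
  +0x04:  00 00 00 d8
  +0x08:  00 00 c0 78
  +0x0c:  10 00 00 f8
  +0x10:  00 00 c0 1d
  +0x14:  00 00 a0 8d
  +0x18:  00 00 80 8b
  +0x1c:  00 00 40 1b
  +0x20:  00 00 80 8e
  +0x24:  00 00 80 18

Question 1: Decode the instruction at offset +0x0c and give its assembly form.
[0c] 10 00 00 f8 → 0xf8000010
  op=0xf8000010>>27=0x1f ⇒ bl (J)
  [26:0] imm=16 = $16

bl $16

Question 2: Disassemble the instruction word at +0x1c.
[1c] 00 00 40 1b → 0x1b400000
  opcode bits[31:27]=0x3: band/RR
  rd@[26:24]=0x3 ⇒ r3
  rs@[23:21]=0x2 ⇒ r2

band r3, r2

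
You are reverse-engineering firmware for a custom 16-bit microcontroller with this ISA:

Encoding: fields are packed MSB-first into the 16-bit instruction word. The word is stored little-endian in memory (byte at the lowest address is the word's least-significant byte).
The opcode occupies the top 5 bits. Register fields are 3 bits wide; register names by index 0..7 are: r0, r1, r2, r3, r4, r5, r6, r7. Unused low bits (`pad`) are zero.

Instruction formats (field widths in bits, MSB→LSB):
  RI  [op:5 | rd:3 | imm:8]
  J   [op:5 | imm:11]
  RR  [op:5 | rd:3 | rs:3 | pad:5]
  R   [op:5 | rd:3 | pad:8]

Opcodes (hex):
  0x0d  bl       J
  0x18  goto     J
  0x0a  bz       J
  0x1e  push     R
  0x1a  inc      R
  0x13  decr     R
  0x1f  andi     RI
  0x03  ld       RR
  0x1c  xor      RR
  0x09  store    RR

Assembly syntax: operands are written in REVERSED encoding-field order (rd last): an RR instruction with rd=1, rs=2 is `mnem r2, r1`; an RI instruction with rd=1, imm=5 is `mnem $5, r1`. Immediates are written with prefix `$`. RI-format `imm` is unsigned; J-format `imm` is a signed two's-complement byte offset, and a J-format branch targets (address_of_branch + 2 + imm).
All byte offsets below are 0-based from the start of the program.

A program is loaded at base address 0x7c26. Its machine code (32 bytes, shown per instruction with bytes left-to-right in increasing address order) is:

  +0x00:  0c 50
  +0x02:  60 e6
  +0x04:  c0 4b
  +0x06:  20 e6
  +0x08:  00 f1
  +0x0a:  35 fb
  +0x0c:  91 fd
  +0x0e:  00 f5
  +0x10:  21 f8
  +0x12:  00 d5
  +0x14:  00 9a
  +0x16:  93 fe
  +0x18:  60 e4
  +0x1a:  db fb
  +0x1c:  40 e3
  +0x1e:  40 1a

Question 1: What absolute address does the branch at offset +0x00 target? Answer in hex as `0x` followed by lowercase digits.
off 0x00: read 0c 50 as little → 0x500c
  top 5b → 0xa → bz [J]
  imm@[10:0]=0xc ⇒ $12
  target = base 0x7c26 + off 0x00 + 2 + imm 12 = 0x7c34

0x7c34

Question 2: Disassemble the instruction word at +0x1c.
[1c] 40 e3 → 0xe340
  top 5b → 0x1c → xor [RR]
  rd: (w>>8)&0x7=0x3 → r3
  rs: (w>>5)&0x7=0x2 → r2

xor r2, r3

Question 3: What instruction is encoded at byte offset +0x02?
+0x02: 60 e6 ⇒ word 0xe660 (little)
  top 5b → 0x1c → xor [RR]
  [10:8] rd=6 = r6
  [7:5] rs=3 = r3

xor r3, r6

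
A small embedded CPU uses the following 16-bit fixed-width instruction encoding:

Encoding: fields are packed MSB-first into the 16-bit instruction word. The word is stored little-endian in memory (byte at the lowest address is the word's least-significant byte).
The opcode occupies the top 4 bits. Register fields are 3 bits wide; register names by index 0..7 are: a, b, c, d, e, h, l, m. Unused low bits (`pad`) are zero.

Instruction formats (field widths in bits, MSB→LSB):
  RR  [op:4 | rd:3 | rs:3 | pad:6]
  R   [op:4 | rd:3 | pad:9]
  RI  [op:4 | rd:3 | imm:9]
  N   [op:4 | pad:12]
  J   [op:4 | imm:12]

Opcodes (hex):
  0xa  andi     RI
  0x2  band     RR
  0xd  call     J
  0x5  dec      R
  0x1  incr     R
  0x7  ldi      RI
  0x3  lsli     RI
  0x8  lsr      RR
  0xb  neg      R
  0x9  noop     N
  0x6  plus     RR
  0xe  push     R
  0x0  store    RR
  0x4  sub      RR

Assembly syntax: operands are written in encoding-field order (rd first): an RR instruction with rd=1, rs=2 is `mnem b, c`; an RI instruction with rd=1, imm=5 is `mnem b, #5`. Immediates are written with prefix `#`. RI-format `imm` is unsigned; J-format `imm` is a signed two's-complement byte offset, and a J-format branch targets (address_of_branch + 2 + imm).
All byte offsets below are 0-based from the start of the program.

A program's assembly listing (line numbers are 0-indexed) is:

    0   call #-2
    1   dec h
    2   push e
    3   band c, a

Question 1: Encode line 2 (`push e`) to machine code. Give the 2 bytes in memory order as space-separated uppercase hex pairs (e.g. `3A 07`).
L2: push op=0xe:4|rd=4:3|pad=0:9 ⇒ 0xe800 ⇒ little 00 e8

00 E8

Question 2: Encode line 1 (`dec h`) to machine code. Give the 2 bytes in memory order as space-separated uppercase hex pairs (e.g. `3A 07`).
line 1 (dec): pack op=0x5:4|rd=5:3|pad=0:9 = 0x5a00; little→ 00 5a

00 5A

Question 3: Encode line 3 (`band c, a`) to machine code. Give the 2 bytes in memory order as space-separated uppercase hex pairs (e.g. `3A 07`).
00 24

L3: band op=0x2:4|rd=2:3|rs=0:3|pad=0:6 ⇒ 0x2400 ⇒ little 00 24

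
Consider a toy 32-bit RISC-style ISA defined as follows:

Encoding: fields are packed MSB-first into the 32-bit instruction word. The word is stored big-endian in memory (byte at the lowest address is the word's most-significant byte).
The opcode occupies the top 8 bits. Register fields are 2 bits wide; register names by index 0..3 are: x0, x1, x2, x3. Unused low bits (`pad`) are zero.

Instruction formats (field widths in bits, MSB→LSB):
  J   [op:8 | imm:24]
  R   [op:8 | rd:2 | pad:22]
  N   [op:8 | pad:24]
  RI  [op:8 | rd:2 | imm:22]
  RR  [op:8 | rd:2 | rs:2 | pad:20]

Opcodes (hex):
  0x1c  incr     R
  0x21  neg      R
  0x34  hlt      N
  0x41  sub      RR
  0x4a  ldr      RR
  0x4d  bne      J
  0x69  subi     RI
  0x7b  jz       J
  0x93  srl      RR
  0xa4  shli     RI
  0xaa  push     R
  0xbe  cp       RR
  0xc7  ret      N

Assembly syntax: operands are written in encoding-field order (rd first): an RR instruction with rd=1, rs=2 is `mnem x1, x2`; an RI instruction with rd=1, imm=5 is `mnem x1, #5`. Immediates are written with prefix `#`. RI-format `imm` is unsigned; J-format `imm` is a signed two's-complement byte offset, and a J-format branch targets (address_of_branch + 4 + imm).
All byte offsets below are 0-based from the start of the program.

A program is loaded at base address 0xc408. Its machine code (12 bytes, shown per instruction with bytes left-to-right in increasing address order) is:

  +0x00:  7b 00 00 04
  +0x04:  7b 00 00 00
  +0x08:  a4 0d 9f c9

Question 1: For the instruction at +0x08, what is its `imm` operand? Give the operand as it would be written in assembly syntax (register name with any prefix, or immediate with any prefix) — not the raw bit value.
#892873

off 0x08: read a4 0d 9f c9 as big → 0xa40d9fc9
  op=0xa40d9fc9>>24=0xa4 ⇒ shli (RI)
  rd: (w>>22)&0x3=0x0 → x0
  imm: (w>>0)&0x3fffff=0xd9fc9 → #892873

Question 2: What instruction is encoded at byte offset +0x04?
jz #0

[04] 7b 00 00 00 → 0x7b000000
  top 8b → 0x7b → jz [J]
  [23:0] imm=0 = #0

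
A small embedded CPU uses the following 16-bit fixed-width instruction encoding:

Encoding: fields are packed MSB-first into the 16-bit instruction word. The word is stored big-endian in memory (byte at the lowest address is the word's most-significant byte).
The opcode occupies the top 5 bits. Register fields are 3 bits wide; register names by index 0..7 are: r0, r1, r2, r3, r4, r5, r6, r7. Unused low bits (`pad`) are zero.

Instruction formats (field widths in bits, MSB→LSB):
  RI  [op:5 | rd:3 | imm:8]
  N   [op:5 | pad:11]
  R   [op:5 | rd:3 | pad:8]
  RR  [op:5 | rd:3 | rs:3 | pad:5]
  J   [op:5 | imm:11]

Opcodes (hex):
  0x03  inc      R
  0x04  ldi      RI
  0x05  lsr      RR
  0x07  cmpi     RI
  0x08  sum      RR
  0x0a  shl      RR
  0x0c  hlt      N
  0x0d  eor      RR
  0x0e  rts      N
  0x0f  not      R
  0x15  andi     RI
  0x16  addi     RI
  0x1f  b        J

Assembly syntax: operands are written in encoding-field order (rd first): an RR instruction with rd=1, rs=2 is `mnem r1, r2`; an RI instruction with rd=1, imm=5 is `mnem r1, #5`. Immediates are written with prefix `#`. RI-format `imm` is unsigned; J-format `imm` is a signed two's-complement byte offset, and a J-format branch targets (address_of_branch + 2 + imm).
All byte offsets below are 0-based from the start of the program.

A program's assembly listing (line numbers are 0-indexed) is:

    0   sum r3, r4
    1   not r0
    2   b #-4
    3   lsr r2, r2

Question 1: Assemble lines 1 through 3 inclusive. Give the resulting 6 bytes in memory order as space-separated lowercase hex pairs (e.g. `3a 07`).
78 00 ff fc 2a 40

1. not fields op=0xf:5|rd=0:3|pad=0:8 → word 7800h → 78 00
2. b fields op=0x1f:5|imm=-4:11 → word fffch → ff fc
3. lsr fields op=0x5:5|rd=2:3|rs=2:3|pad=0:5 → word 2a40h → 2a 40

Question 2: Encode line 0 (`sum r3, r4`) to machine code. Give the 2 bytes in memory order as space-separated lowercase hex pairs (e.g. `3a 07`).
0. sum fields op=0x8:5|rd=3:3|rs=4:3|pad=0:5 → word 4380h → 43 80

43 80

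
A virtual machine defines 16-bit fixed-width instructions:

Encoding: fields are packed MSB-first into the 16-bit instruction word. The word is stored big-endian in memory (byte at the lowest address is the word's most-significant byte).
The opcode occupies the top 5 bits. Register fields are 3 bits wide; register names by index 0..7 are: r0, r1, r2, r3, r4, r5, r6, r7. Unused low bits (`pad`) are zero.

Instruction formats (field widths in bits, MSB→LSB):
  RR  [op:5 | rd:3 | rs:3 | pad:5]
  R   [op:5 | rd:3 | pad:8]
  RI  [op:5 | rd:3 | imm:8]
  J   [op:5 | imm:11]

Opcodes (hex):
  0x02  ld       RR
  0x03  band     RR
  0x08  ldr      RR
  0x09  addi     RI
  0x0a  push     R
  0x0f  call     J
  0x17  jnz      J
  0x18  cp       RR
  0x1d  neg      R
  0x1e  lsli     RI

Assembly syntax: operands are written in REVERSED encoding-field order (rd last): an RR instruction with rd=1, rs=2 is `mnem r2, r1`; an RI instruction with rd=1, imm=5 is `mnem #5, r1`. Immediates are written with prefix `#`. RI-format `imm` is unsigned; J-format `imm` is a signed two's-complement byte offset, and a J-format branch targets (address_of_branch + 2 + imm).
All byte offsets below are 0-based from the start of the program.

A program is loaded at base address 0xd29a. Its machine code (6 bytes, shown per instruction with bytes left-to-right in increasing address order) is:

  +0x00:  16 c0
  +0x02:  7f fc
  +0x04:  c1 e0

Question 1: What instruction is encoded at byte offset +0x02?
+0x02: 7f fc ⇒ word 0x7ffc (big)
  opcode bits[15:11]=0xf: call/J
  [10:0] imm=2044 (s11→-4) = #-4

call #-4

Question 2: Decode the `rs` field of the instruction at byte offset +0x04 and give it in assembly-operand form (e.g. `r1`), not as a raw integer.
r7

@+04  big-endian(c1 e0) = 0xc1e0
  opcode bits[15:11]=0x18: cp/RR
  rd: (w>>8)&0x7=0x1 → r1
  rs: (w>>5)&0x7=0x7 → r7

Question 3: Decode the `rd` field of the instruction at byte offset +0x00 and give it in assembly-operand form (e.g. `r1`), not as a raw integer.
r6

+0x00: 16 c0 ⇒ word 0x16c0 (big)
  op=0x16c0>>11=0x2 ⇒ ld (RR)
  rd: (w>>8)&0x7=0x6 → r6
  rs: (w>>5)&0x7=0x6 → r6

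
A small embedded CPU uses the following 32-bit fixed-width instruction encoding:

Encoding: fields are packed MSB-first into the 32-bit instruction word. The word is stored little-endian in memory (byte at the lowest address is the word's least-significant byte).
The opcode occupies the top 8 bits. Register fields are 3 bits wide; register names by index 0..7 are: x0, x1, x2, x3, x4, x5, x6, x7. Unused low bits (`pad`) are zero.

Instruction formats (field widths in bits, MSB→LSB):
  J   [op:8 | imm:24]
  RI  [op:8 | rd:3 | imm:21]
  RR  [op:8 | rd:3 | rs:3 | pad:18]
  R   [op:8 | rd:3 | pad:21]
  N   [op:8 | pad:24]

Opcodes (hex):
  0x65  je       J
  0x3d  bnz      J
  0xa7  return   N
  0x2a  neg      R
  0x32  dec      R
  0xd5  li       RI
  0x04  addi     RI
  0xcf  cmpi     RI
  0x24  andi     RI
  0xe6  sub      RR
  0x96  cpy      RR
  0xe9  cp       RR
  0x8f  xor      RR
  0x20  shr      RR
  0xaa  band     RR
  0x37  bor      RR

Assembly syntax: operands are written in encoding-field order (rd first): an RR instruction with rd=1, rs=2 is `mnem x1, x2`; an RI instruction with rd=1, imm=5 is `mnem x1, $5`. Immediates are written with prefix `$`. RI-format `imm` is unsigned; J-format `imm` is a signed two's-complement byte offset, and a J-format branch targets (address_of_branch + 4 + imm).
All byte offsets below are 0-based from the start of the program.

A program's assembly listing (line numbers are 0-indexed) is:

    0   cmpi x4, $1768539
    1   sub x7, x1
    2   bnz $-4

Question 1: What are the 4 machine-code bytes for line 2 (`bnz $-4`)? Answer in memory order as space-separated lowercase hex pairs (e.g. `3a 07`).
L2: bnz op=0x3d:8|imm=-4:24 ⇒ 0x3dfffffc ⇒ little fc ff ff 3d

fc ff ff 3d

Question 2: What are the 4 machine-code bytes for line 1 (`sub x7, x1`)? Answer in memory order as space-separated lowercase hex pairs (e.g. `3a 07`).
L1: sub op=0xe6:8|rd=7:3|rs=1:3|pad=0:18 ⇒ 0xe6e40000 ⇒ little 00 00 e4 e6

00 00 e4 e6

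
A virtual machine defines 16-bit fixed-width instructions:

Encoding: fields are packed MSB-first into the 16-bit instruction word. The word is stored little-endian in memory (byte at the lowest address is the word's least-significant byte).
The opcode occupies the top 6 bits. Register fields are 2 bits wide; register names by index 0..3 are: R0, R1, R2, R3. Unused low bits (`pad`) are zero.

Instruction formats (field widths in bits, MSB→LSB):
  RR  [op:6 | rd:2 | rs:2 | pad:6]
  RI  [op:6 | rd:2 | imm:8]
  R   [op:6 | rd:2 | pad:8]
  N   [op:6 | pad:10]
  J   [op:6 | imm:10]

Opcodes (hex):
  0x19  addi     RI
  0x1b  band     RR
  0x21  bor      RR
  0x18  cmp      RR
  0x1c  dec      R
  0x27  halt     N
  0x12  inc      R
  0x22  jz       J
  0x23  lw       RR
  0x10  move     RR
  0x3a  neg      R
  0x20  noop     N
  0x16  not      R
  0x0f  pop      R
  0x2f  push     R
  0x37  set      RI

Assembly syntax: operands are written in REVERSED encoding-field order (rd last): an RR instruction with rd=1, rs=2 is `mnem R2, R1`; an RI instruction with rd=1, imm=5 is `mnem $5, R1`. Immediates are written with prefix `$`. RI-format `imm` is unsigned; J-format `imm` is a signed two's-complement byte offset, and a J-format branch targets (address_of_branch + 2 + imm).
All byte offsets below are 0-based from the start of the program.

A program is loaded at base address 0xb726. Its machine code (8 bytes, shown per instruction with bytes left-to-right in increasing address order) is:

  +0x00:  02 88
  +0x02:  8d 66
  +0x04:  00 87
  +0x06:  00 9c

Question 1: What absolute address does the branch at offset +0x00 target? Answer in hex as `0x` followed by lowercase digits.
@+00  little-endian(02 88) = 0x8802
  opcode bits[15:10]=0x22: jz/J
  imm@[9:0]=0x2 ⇒ $2
  target = base 0xb726 + off 0x00 + 2 + imm 2 = 0xb72a

0xb72a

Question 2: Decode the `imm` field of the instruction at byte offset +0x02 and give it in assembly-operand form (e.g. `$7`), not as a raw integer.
$141

+0x02: 8d 66 ⇒ word 0x668d (little)
  op=0x668d>>10=0x19 ⇒ addi (RI)
  [9:8] rd=2 = R2
  [7:0] imm=141 = $141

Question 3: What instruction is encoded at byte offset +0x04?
off 0x04: read 00 87 as little → 0x8700
  top 6b → 0x21 → bor [RR]
  [9:8] rd=3 = R3
  [7:6] rs=0 = R0

bor R0, R3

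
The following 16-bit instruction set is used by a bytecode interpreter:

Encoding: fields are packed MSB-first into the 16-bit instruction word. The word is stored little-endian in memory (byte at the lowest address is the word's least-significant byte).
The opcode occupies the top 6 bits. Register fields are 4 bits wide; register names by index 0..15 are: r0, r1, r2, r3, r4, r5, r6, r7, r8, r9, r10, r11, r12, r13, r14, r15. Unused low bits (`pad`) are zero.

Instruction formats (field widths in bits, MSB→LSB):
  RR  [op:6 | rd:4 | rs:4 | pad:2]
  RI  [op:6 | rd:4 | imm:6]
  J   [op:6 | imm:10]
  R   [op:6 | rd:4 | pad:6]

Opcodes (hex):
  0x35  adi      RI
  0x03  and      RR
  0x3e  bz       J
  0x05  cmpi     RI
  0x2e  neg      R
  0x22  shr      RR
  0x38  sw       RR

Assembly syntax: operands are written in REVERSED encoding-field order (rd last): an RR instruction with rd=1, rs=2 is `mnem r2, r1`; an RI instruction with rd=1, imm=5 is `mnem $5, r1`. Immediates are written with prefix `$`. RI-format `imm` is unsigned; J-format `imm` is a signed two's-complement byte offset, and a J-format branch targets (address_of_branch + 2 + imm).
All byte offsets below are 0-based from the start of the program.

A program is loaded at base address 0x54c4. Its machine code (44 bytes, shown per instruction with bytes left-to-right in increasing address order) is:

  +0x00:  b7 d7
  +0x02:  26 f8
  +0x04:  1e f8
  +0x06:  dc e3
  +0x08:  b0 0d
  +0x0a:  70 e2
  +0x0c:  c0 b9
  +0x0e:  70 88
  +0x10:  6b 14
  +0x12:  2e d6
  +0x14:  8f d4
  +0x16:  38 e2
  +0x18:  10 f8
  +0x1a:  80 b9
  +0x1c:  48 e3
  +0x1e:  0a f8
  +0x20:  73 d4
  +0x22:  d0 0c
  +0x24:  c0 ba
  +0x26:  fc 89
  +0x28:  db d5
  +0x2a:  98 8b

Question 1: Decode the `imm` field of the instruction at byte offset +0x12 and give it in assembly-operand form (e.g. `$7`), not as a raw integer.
$46

@+12  little-endian(2e d6) = 0xd62e
  op=0xd62e>>10=0x35 ⇒ adi (RI)
  [9:6] rd=8 = r8
  [5:0] imm=46 = $46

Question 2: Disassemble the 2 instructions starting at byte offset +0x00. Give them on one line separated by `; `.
+0x00: b7 d7 ⇒ word 0xd7b7 (little)
  opcode bits[15:10]=0x35: adi/RI
  [9:6] rd=14 = r14
  [5:0] imm=55 = $55
+0x02: 26 f8 ⇒ word 0xf826 (little)
  opcode bits[15:10]=0x3e: bz/J
  [9:0] imm=38 = $38

adi $55, r14; bz $38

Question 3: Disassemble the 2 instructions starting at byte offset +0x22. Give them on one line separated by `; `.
and r4, r3; neg r11

+0x22: d0 0c ⇒ word 0x0cd0 (little)
  opcode bits[15:10]=0x3: and/RR
  rd: (w>>6)&0xf=0x3 → r3
  rs: (w>>2)&0xf=0x4 → r4
+0x24: c0 ba ⇒ word 0xbac0 (little)
  opcode bits[15:10]=0x2e: neg/R
  rd: (w>>6)&0xf=0xb → r11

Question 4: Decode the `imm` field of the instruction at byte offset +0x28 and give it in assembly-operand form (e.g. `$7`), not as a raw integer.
@+28  little-endian(db d5) = 0xd5db
  op=0xd5db>>10=0x35 ⇒ adi (RI)
  rd: (w>>6)&0xf=0x7 → r7
  imm: (w>>0)&0x3f=0x1b → $27

$27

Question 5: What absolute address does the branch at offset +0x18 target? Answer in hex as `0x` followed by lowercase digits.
[18] 10 f8 → 0xf810
  top 6b → 0x3e → bz [J]
  imm@[9:0]=0x10 ⇒ $16
  target = base 0x54c4 + off 0x18 + 2 + imm 16 = 0x54ee

0x54ee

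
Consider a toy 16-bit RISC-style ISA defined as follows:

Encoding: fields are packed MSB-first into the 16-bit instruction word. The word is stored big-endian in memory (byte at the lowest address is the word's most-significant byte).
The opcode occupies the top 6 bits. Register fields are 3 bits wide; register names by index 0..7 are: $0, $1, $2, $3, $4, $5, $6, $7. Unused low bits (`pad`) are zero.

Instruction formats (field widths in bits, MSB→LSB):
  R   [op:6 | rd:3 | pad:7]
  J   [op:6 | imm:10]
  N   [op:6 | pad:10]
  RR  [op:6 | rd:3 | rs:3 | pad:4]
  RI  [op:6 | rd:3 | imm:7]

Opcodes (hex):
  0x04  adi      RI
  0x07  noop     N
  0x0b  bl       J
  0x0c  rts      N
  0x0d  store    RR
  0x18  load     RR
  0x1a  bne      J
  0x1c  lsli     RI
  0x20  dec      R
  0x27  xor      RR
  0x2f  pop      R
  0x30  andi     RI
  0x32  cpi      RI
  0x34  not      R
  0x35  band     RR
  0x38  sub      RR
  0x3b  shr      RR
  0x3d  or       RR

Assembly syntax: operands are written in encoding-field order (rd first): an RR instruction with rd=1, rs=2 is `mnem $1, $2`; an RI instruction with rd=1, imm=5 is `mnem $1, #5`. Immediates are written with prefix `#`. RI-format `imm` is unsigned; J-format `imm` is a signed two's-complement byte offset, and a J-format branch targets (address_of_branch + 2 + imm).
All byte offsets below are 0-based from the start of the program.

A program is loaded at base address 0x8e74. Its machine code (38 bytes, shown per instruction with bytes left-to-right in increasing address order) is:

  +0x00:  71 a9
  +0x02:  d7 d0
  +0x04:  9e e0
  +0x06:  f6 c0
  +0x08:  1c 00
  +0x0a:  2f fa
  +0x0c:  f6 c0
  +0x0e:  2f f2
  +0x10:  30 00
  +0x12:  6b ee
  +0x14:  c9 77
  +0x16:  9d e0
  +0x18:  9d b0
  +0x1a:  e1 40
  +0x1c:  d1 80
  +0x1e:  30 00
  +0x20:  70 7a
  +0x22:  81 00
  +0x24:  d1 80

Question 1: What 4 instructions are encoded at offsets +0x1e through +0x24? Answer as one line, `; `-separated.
rts; lsli $0, #122; dec $2; not $3

@+1e  big-endian(30 00) = 0x3000
  top 6b → 0xc → rts [N]
@+20  big-endian(70 7a) = 0x707a
  top 6b → 0x1c → lsli [RI]
  rd: (w>>7)&0x7=0x0 → $0
  imm: (w>>0)&0x7f=0x7a → #122
@+22  big-endian(81 00) = 0x8100
  top 6b → 0x20 → dec [R]
  rd: (w>>7)&0x7=0x2 → $2
@+24  big-endian(d1 80) = 0xd180
  top 6b → 0x34 → not [R]
  rd: (w>>7)&0x7=0x3 → $3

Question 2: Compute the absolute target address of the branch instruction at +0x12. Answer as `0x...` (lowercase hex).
@+12  big-endian(6b ee) = 0x6bee
  op=0x6bee>>10=0x1a ⇒ bne (J)
  imm: (w>>0)&0x3ff=0x3ee (s10→-18) → #-18
  target = base 0x8e74 + off 0x12 + 2 + imm -18 = 0x8e76

0x8e76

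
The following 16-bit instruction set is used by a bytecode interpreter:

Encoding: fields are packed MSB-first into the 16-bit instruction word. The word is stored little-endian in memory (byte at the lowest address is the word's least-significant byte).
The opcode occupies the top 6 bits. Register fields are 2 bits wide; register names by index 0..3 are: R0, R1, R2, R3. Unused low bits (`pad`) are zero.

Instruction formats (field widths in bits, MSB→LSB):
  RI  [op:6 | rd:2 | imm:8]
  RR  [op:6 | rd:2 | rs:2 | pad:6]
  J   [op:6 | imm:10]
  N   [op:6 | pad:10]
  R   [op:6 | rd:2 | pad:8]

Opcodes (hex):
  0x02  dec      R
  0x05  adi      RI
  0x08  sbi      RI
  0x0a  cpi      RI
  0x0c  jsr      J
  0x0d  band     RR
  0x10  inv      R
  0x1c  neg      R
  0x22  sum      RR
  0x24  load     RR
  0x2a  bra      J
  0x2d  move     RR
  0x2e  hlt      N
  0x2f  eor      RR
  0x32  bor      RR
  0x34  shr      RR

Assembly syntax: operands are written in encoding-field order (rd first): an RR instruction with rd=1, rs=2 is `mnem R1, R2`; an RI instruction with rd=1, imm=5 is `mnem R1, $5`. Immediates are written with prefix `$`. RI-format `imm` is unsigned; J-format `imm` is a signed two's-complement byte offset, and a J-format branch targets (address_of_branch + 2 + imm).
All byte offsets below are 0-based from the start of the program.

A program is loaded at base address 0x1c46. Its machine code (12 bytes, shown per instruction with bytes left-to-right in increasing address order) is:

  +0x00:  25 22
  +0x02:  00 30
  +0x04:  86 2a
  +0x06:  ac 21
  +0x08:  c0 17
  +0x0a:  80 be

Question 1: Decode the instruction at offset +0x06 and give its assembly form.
@+06  little-endian(ac 21) = 0x21ac
  top 6b → 0x8 → sbi [RI]
  rd@[9:8]=0x1 ⇒ R1
  imm@[7:0]=0xac ⇒ $172

sbi R1, $172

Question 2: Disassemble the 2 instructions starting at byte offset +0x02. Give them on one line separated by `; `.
jsr $0; cpi R2, $134

@+02  little-endian(00 30) = 0x3000
  top 6b → 0xc → jsr [J]
  [9:0] imm=0 = $0
@+04  little-endian(86 2a) = 0x2a86
  top 6b → 0xa → cpi [RI]
  [9:8] rd=2 = R2
  [7:0] imm=134 = $134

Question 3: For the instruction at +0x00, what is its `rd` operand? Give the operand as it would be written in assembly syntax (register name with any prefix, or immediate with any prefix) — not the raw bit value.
off 0x00: read 25 22 as little → 0x2225
  op=0x2225>>10=0x8 ⇒ sbi (RI)
  [9:8] rd=2 = R2
  [7:0] imm=37 = $37

R2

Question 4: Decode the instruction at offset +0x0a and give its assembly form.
[0a] 80 be → 0xbe80
  opcode bits[15:10]=0x2f: eor/RR
  rd@[9:8]=0x2 ⇒ R2
  rs@[7:6]=0x2 ⇒ R2

eor R2, R2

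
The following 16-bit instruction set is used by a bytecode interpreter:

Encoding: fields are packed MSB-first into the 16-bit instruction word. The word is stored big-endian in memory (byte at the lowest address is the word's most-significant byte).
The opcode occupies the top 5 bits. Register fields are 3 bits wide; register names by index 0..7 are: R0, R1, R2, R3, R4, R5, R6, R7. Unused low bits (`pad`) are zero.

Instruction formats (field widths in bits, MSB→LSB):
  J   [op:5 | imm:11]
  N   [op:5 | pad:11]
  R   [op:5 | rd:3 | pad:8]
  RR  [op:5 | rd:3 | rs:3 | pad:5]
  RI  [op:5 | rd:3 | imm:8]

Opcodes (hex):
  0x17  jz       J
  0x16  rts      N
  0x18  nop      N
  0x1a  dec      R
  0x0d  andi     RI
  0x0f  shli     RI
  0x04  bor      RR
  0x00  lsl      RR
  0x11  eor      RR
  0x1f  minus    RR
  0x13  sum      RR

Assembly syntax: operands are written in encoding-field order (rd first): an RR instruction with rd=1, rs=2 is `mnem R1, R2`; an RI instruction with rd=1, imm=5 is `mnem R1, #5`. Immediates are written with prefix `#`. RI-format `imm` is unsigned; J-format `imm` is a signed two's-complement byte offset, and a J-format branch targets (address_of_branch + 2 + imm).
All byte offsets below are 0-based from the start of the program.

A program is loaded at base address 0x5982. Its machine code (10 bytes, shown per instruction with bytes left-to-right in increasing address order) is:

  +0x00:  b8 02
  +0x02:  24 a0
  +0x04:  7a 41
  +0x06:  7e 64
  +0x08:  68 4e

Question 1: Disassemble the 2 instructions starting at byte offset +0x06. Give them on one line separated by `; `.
shli R6, #100; andi R0, #78

+0x06: 7e 64 ⇒ word 0x7e64 (big)
  op=0x7e64>>11=0xf ⇒ shli (RI)
  rd: (w>>8)&0x7=0x6 → R6
  imm: (w>>0)&0xff=0x64 → #100
+0x08: 68 4e ⇒ word 0x684e (big)
  op=0x684e>>11=0xd ⇒ andi (RI)
  rd: (w>>8)&0x7=0x0 → R0
  imm: (w>>0)&0xff=0x4e → #78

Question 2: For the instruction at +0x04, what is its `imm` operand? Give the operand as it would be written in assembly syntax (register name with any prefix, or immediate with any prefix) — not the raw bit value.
[04] 7a 41 → 0x7a41
  top 5b → 0xf → shli [RI]
  [10:8] rd=2 = R2
  [7:0] imm=65 = #65

#65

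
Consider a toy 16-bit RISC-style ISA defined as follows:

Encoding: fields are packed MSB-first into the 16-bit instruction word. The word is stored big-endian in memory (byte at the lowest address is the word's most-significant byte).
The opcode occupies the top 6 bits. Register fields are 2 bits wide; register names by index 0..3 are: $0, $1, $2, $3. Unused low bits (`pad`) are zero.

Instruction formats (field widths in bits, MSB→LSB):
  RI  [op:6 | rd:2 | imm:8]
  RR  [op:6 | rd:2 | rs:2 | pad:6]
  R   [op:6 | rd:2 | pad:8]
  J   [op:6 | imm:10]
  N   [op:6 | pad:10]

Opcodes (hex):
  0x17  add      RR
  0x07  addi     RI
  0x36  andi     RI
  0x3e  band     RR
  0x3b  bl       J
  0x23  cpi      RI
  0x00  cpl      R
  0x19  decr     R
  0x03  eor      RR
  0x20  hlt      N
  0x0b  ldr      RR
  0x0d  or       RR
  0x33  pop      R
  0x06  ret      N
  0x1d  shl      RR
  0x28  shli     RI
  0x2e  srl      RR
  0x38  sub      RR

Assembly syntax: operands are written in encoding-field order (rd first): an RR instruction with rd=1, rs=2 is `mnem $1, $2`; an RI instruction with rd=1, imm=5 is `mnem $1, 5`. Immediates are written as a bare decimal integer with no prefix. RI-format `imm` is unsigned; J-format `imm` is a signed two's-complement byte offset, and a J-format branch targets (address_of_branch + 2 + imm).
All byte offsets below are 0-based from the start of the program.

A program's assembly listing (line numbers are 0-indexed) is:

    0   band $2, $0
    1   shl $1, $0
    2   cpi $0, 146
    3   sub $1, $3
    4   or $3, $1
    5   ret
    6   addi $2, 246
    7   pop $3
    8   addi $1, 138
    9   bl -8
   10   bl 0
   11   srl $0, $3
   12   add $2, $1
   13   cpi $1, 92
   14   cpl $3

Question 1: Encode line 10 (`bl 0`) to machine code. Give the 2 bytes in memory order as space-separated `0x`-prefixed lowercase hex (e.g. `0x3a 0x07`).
0xec 0x00

L10: bl op=0x3b:6|imm=0:10 ⇒ 0xec00 ⇒ big ec 00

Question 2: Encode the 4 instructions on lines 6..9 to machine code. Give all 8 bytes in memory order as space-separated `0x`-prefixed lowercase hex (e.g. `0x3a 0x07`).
0x1e 0xf6 0xcf 0x00 0x1d 0x8a 0xef 0xf8

6. addi fields op=0x7:6|rd=2:2|imm=246:8 → word 1ef6h → 1e f6
7. pop fields op=0x33:6|rd=3:2|pad=0:8 → word cf00h → cf 00
8. addi fields op=0x7:6|rd=1:2|imm=138:8 → word 1d8ah → 1d 8a
9. bl fields op=0x3b:6|imm=-8:10 → word eff8h → ef f8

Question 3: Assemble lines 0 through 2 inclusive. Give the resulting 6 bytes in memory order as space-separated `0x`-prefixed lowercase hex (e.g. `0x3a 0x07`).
L0: band op=0x3e:6|rd=2:2|rs=0:2|pad=0:6 ⇒ 0xfa00 ⇒ big fa 00
L1: shl op=0x1d:6|rd=1:2|rs=0:2|pad=0:6 ⇒ 0x7500 ⇒ big 75 00
L2: cpi op=0x23:6|rd=0:2|imm=146:8 ⇒ 0x8c92 ⇒ big 8c 92

0xfa 0x00 0x75 0x00 0x8c 0x92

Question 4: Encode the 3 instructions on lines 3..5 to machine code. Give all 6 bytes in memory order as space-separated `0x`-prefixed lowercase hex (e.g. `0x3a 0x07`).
3. sub fields op=0x38:6|rd=1:2|rs=3:2|pad=0:6 → word e1c0h → e1 c0
4. or fields op=0xd:6|rd=3:2|rs=1:2|pad=0:6 → word 3740h → 37 40
5. ret fields op=0x6:6|pad=0:10 → word 1800h → 18 00

0xe1 0xc0 0x37 0x40 0x18 0x00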